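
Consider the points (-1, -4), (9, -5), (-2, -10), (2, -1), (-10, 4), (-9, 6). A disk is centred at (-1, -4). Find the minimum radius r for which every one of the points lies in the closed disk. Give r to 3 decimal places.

The required radius is the distance from (-1, -4) to the farthest point.
Squared distances: 0, 101, 37, 18, 145, 164.
Maximum is 164, attained at (-9, 6).
r = √164 ≈ 12.806.

12.806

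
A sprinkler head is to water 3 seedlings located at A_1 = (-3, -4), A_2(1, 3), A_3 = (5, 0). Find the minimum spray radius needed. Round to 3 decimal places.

4.507

Side lengths²: A_1A_2² = 65, A_1A_3² = 80, A_2A_3² = 25.
Since A_1A_3² = 80 < 65 + 25 = 90, the triangle is acute, so the smallest enclosing circle is the circumcircle.
Circumcentre = (0.75, -1.5), r² = 20.3125.
r = √(20.3125) ≈ 4.507.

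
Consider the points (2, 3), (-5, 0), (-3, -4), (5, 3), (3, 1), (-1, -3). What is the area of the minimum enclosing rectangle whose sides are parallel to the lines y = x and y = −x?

52.5

In coordinates u = x + y, v = x − y the rectangle is axis-aligned; the map (x,y)→(u,v) scales areas by 2.
u-values: 5, -5, -7, 8, 4, -4; range = 8 − (-7) = 15.
v-values: -1, -5, 1, 2, 2, 2; range = 2 − (-5) = 7.
Area = (15 × 7) / 2 = 52.5.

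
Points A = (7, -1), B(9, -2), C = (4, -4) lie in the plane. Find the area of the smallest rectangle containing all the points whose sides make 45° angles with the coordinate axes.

10.5

In coordinates u = x + y, v = x − y the rectangle is axis-aligned; the map (x,y)→(u,v) scales areas by 2.
u-values: 6, 7, 0; range = 7 − 0 = 7.
v-values: 8, 11, 8; range = 11 − 8 = 3.
Area = (7 × 3) / 2 = 10.5.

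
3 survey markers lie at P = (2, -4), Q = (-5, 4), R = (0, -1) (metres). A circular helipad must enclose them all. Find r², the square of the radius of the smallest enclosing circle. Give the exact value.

28.25

Side lengths²: PQ² = 113, PR² = 13, QR² = 50.
Since PQ² = 113 ≥ 50 + 13 = 63, the angle opposite PQ is not acute, so the smallest enclosing circle has PQ as diameter.
Centre = midpoint of PQ = (-1.5, 0), r² = 113/4 = 28.25.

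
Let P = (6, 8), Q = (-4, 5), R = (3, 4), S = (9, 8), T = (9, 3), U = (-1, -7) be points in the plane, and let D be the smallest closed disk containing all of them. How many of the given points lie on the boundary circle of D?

By Welzl's lemma the MEC is supported by two points (diametrically opposite) or three points (on a circumcircle).
The minimum enclosing circle is determined by three boundary points: Q, S, U.
Their circumcentre is (85/22, 13/22) with r² = 19669/242.
The farthest remaining point P is at distance² 14389/242 ≤ 19669/242.
The points at distance exactly r from the centre are Q, S, U — 3 points.

3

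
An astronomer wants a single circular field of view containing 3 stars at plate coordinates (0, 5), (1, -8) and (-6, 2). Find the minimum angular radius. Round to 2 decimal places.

Call the three points A, B, C in the order given.
Side lengths²: AB² = 170, AC² = 45, BC² = 149.
Since AB² = 170 < 149 + 45 = 194, the triangle is acute, so the smallest enclosing circle is the circumcircle.
Circumcentre = (-25/54, -85/54), r² = 63325/1458.
r = √(63325/1458) ≈ 6.59.

6.59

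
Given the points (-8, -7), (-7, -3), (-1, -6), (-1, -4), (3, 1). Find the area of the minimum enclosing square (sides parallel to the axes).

The bounding box has width 11 and height 8.
An axis-aligned square enclosing the set must have side ≥ max(width, height).
So the minimum side is max(11, 8) = 11.
Area = 11² = 121.

121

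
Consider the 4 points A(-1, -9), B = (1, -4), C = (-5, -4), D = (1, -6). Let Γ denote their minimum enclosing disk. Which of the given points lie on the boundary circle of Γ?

A, B, C

By Welzl's lemma the MEC is supported by two points (diametrically opposite) or three points (on a circumcircle).
The minimum enclosing circle is determined by three boundary points: A, B, C.
Their circumcentre is (-2, -5.7) with r² = 11.89.
The farthest remaining point D is at distance² 9.09 ≤ 11.89.
The points at distance exactly r from the centre are A, B, C — 3 points.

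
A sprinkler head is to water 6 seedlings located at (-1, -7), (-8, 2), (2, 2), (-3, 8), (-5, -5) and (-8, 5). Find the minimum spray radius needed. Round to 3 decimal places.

7.566

A smallest enclosing disk is always determined by at most three of the input points on its boundary.
The farthest pair is (-1, -7)–(-3, 8) with squared distance 229. The circle on this segment as diameter has centre (-2, 0.5) and r² = 229/4 = 57.25.
Check (-8, 2): distance² to centre = 38.25 ≤ 57.25, so it lies inside.
All remaining points lie in this disk, and no smaller disk contains both endpoints, so this is the minimum enclosing circle.
r = √(57.25) ≈ 7.566.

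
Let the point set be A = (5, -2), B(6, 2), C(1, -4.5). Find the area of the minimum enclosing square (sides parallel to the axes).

The bounding box has width 5 and height 6.5.
An axis-aligned square enclosing the set must have side ≥ max(width, height).
So the minimum side is max(5, 6.5) = 6.5.
Area = 6.5² = 42.25.

42.25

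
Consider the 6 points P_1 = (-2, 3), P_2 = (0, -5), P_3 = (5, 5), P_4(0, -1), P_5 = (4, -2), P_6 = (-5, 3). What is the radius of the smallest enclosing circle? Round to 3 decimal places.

By Welzl's lemma the MEC is supported by two points (diametrically opposite) or three points (on a circumcircle).
The minimum enclosing circle is determined by three boundary points: P_2, P_3, P_6.
Their circumcentre is (11/18, 17/18) with r² = 5785/162.
The farthest remaining point P_5 is at distance² 3265/162 ≤ 5785/162.
r = √(5785/162) ≈ 5.976.

5.976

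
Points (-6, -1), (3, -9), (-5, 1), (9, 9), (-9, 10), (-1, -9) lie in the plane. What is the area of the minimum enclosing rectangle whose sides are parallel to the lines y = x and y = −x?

In coordinates u = x + y, v = x − y the rectangle is axis-aligned; the map (x,y)→(u,v) scales areas by 2.
u-values: -7, -6, -4, 18, 1, -10; range = 18 − (-10) = 28.
v-values: -5, 12, -6, 0, -19, 8; range = 12 − (-19) = 31.
Area = (28 × 31) / 2 = 434.

434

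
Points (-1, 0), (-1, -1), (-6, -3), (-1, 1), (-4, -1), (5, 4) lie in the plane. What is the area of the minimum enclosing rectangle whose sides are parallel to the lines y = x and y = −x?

36

In coordinates u = x + y, v = x − y the rectangle is axis-aligned; the map (x,y)→(u,v) scales areas by 2.
u-values: -1, -2, -9, 0, -5, 9; range = 9 − (-9) = 18.
v-values: -1, 0, -3, -2, -3, 1; range = 1 − (-3) = 4.
Area = (18 × 4) / 2 = 36.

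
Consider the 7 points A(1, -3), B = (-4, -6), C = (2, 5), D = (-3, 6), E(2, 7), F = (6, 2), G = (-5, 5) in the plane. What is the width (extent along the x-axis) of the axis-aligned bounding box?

max x = 6, min x = -5, so width = 11.

11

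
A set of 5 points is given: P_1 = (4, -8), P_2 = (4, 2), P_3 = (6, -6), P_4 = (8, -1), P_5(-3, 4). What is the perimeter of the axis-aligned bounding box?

46

Width = max x − min x = 8 − (-3) = 11.
Height = max y − min y = 4 − (-8) = 12.
Perimeter = 2(11 + 12) = 46.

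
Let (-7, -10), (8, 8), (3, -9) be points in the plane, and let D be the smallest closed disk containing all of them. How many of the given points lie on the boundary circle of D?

Call the three points A, B, C in the order given.
Side lengths²: AB² = 549, AC² = 101, BC² = 314.
Since AB² = 549 ≥ 314 + 101 = 415, the angle opposite AB is not acute, so the smallest enclosing circle has AB as diameter.
Centre = midpoint of AB = (0.5, -1), r² = 549/4 = 137.25.
The points at distance exactly r from the centre are (-7, -10), (8, 8) — 2 points.

2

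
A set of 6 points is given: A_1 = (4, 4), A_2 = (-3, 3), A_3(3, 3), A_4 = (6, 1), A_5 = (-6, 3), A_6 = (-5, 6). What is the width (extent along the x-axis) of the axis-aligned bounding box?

12

max x = 6, min x = -6, so width = 12.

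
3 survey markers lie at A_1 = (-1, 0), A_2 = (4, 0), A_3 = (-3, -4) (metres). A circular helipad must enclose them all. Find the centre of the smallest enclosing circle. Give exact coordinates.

(0.5, -2)

Side lengths²: A_1A_2² = 25, A_1A_3² = 20, A_2A_3² = 65.
Since A_2A_3² = 65 ≥ 25 + 20 = 45, the angle opposite A_2A_3 is not acute, so the smallest enclosing circle has A_2A_3 as diameter.
Centre = midpoint of A_2A_3 = (0.5, -2), r² = 65/4 = 16.25.
Centre = (0.5, -2).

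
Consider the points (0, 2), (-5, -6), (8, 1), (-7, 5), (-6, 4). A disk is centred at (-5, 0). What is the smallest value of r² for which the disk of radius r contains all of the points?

170

The required radius is the distance from (-5, 0) to the farthest point.
Squared distances: 29, 36, 170, 29, 17.
Maximum is 170, attained at (8, 1).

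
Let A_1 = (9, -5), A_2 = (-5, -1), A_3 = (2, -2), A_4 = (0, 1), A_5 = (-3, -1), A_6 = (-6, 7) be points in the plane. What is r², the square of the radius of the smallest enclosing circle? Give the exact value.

92.25

The minimum enclosing circle of a finite set is fixed by two of the points (as a diameter) or three (as a circumcircle).
The farthest pair is A_1–A_6 with squared distance 369. The circle on this segment as diameter has centre (1.5, 1) and r² = 369/4 = 92.25.
Check A_2: distance² to centre = 46.25 ≤ 92.25, so it lies inside.
All remaining points lie in this disk, and no smaller disk contains both endpoints, so this is the minimum enclosing circle.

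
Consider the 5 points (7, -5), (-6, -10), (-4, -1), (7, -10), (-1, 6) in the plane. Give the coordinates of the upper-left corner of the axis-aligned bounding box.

x-range [-6, 7], y-range [-10, 6].
The upper-left corner is (-6, 6).

(-6, 6)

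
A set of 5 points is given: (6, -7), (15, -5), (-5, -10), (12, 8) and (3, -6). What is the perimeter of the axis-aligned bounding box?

76

Width = max x − min x = 15 − (-5) = 20.
Height = max y − min y = 8 − (-10) = 18.
Perimeter = 2(20 + 18) = 76.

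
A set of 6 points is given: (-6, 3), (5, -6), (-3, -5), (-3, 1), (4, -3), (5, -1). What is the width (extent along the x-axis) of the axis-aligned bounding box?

max x = 5, min x = -6, so width = 11.

11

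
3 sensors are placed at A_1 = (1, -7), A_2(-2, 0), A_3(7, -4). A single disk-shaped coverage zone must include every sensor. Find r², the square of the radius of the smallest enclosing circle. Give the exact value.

14065/578

Side lengths²: A_1A_2² = 58, A_1A_3² = 45, A_2A_3² = 97.
Since A_2A_3² = 97 < 58 + 45 = 103, the triangle is acute, so the smallest enclosing circle is the circumcircle.
Circumcentre = (81/34, -77/34), r² = 14065/578.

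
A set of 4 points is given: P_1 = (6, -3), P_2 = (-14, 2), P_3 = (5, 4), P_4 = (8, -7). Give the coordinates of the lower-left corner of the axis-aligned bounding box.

x-range [-14, 8], y-range [-7, 4].
The lower-left corner is (-14, -7).

(-14, -7)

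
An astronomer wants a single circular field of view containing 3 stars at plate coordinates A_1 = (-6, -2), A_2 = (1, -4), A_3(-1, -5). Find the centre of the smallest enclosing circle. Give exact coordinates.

Side lengths²: A_1A_2² = 53, A_1A_3² = 34, A_2A_3² = 5.
Since A_1A_2² = 53 ≥ 34 + 5 = 39, the angle opposite A_1A_2 is not acute, so the smallest enclosing circle has A_1A_2 as diameter.
Centre = midpoint of A_1A_2 = (-2.5, -3), r² = 53/4 = 13.25.
Centre = (-2.5, -3).

(-2.5, -3)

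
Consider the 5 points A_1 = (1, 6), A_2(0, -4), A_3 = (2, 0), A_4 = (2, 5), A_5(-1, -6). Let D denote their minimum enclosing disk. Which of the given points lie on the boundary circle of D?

By Welzl's lemma the MEC is supported by two points (diametrically opposite) or three points (on a circumcircle).
The farthest pair is A_1–A_5 with squared distance 148. The circle on this segment as diameter has centre (0, 0) and r² = 148/4 = 37.
Check A_2: distance² to centre = 16 ≤ 37, so it lies inside.
All remaining points lie in this disk, and no smaller disk contains both endpoints, so this is the minimum enclosing circle.
The points at distance exactly r from the centre are A_1, A_5 — 2 points.

A_1, A_5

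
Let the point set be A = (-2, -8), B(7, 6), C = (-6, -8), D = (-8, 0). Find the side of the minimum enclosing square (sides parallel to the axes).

The bounding box has width 15 and height 14.
An axis-aligned square enclosing the set must have side ≥ max(width, height).
So the minimum side is max(15, 14) = 15.

15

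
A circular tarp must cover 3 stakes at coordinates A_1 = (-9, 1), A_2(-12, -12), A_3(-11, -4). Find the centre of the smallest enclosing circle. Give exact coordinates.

Side lengths²: A_1A_2² = 178, A_1A_3² = 29, A_2A_3² = 65.
Since A_1A_2² = 178 ≥ 65 + 29 = 94, the angle opposite A_1A_2 is not acute, so the smallest enclosing circle has A_1A_2 as diameter.
Centre = midpoint of A_1A_2 = (-10.5, -5.5), r² = 178/4 = 44.5.
Centre = (-10.5, -5.5).

(-10.5, -5.5)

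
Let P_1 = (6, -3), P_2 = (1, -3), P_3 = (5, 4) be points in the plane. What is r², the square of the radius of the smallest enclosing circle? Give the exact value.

Side lengths²: P_1P_2² = 25, P_1P_3² = 50, P_2P_3² = 65.
Since P_2P_3² = 65 < 50 + 25 = 75, the triangle is acute, so the smallest enclosing circle is the circumcircle.
Circumcentre = (3.5, 3/14), r² = 1625/98.

1625/98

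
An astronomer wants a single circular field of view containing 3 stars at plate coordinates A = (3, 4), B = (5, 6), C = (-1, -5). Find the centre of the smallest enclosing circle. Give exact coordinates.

(2, 0.5)

Side lengths²: AB² = 8, AC² = 97, BC² = 157.
Since BC² = 157 ≥ 97 + 8 = 105, the angle opposite BC is not acute, so the smallest enclosing circle has BC as diameter.
Centre = midpoint of BC = (2, 0.5), r² = 157/4 = 39.25.
Centre = (2, 0.5).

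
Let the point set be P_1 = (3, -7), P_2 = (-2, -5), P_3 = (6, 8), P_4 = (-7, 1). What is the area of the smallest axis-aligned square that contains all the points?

The bounding box has width 13 and height 15.
An axis-aligned square enclosing the set must have side ≥ max(width, height).
So the minimum side is max(13, 15) = 15.
Area = 15² = 225.

225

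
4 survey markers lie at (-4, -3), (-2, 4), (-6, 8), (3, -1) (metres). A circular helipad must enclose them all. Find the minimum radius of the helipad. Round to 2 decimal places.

6.39

By Welzl's lemma the MEC is supported by two points (diametrically opposite) or three points (on a circumcircle).
The minimum enclosing circle is determined by three boundary points: (-4, -3), (-6, 8), (3, -1).
Their circumcentre is (-35/18, 55/18) with r² = 6625/162.
The farthest remaining point (-2, 4) is at distance² 145/162 ≤ 6625/162.
r = √(6625/162) ≈ 6.39.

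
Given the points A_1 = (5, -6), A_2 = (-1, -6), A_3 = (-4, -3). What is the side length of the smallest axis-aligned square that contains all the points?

9

The bounding box has width 9 and height 3.
An axis-aligned square enclosing the set must have side ≥ max(width, height).
So the minimum side is max(9, 3) = 9.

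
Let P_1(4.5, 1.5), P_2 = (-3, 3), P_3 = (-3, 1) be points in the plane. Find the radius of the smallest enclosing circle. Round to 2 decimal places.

3.83

Side lengths²: P_1P_2² = 58.5, P_1P_3² = 56.5, P_2P_3² = 4.
Since P_1P_2² = 58.5 < 56.5 + 4 = 60.5, the triangle is acute, so the smallest enclosing circle is the circumcircle.
Circumcentre = (0.7, 2), r² = 14.69.
r = √(14.69) ≈ 3.83.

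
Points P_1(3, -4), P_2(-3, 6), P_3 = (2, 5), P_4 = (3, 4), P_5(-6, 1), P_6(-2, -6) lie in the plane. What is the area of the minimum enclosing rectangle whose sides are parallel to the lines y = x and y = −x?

In coordinates u = x + y, v = x − y the rectangle is axis-aligned; the map (x,y)→(u,v) scales areas by 2.
u-values: -1, 3, 7, 7, -5, -8; range = 7 − (-8) = 15.
v-values: 7, -9, -3, -1, -7, 4; range = 7 − (-9) = 16.
Area = (15 × 16) / 2 = 120.

120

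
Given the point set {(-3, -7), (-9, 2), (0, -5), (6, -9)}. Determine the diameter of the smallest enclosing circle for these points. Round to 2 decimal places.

18.60

A smallest enclosing disk is always determined by at most three of the input points on its boundary.
The farthest pair is (-9, 2)–(6, -9) with squared distance 346. The circle on this segment as diameter has centre (-1.5, -3.5) and r² = 346/4 = 86.5.
Check (-3, -7): distance² to centre = 14.5 ≤ 86.5, so it lies inside.
All remaining points lie in this disk, and no smaller disk contains both endpoints, so this is the minimum enclosing circle.
Diameter = 2r = 2√(86.5) ≈ 18.60.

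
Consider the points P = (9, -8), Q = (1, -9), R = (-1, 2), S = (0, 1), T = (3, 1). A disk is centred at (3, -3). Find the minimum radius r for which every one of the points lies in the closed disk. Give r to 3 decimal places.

The required radius is the distance from (3, -3) to the farthest point.
Squared distances: 61, 40, 41, 25, 16.
Maximum is 61, attained at P.
r = √61 ≈ 7.810.

7.810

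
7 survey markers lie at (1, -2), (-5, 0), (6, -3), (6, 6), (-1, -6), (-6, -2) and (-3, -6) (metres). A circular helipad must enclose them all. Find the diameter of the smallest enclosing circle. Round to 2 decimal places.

The minimum enclosing circle is determined by three boundary points: (6, 6), (-6, -2), (-3, -6).
Their circumcentre is (7/6, 0.25) with r² = 8125/144.
The farthest remaining point (-1, -6) is at distance² 6301/144 ≤ 8125/144.
Diameter = 2r = 2√(8125/144) ≈ 15.02.

15.02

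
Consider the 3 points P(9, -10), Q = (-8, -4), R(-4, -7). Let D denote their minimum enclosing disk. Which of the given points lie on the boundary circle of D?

Side lengths²: PQ² = 325, PR² = 178, QR² = 25.
Since PQ² = 325 ≥ 178 + 25 = 203, the angle opposite PQ is not acute, so the smallest enclosing circle has PQ as diameter.
Centre = midpoint of PQ = (0.5, -7), r² = 325/4 = 81.25.
The points at distance exactly r from the centre are P, Q — 2 points.

P, Q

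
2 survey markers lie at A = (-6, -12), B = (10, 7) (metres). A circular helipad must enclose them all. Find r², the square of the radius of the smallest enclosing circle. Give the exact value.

The smallest circle enclosing two points has them as diameter endpoints.
Centre = midpoint = (2, -2.5); r² = |AB|²/4 = 617/4 = 154.25.

154.25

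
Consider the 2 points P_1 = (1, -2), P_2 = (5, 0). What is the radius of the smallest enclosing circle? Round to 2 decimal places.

2.24

The smallest circle enclosing two points has them as diameter endpoints.
Centre = midpoint = (3, -1); r² = |P_1P_2|²/4 = 20/4 = 5.
r = √5 ≈ 2.24.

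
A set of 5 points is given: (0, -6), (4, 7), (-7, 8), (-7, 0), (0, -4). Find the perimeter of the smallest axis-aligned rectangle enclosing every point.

Width = max x − min x = 4 − (-7) = 11.
Height = max y − min y = 8 − (-6) = 14.
Perimeter = 2(11 + 14) = 50.

50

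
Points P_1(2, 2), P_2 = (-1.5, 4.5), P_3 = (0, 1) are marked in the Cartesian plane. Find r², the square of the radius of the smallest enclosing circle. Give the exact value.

5365/1156

Side lengths²: P_1P_2² = 18.5, P_1P_3² = 5, P_2P_3² = 14.5.
Since P_1P_2² = 18.5 < 14.5 + 5 = 19.5, the triangle is acute, so the smallest enclosing circle is the circumcircle.
Circumcentre = (3/17, 107/34), r² = 5365/1156.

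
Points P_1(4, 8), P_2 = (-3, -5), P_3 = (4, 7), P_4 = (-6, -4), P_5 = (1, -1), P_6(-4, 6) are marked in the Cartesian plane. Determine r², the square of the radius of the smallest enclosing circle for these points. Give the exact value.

61

A smallest enclosing disk is always determined by at most three of the input points on its boundary.
The farthest pair is P_1–P_4 with squared distance 244. The circle on this segment as diameter has centre (-1, 2) and r² = 244/4 = 61.
Check P_2: distance² to centre = 53 ≤ 61, so it lies inside.
All remaining points lie in this disk, and no smaller disk contains both endpoints, so this is the minimum enclosing circle.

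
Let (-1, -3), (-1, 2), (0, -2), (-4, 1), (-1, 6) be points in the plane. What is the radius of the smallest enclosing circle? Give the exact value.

By Welzl's lemma the MEC is supported by two points (diametrically opposite) or three points (on a circumcircle).
The farthest pair is (-1, -3)–(-1, 6) with squared distance 81. The circle on this segment as diameter has centre (-1, 1.5) and r² = 81/4 = 20.25.
Check (-1, 2): distance² to centre = 0.25 ≤ 20.25, so it lies inside.
All remaining points lie in this disk, and no smaller disk contains both endpoints, so this is the minimum enclosing circle.
r = √(20.25) = 4.5.

4.5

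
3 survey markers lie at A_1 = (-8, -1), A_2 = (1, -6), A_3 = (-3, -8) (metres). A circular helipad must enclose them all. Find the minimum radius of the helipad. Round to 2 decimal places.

5.15

Side lengths²: A_1A_2² = 106, A_1A_3² = 74, A_2A_3² = 20.
Since A_1A_2² = 106 ≥ 74 + 20 = 94, the angle opposite A_1A_2 is not acute, so the smallest enclosing circle has A_1A_2 as diameter.
Centre = midpoint of A_1A_2 = (-3.5, -3.5), r² = 106/4 = 26.5.
r = √(26.5) ≈ 5.15.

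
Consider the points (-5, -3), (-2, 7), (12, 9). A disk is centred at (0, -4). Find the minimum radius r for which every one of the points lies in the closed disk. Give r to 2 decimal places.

The required radius is the distance from (0, -4) to the farthest point.
Squared distances: 26, 125, 313.
Maximum is 313, attained at (12, 9).
r = √313 ≈ 17.69.

17.69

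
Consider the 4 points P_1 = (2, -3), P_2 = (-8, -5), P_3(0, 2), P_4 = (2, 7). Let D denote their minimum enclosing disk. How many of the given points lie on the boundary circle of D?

By Welzl's lemma the MEC is supported by two points (diametrically opposite) or three points (on a circumcircle).
The farthest pair is P_2–P_4 with squared distance 244. The circle on this segment as diameter has centre (-3, 1) and r² = 244/4 = 61.
Check P_1: distance² to centre = 41 ≤ 61, so it lies inside.
All remaining points lie in this disk, and no smaller disk contains both endpoints, so this is the minimum enclosing circle.
The points at distance exactly r from the centre are P_2, P_4 — 2 points.

2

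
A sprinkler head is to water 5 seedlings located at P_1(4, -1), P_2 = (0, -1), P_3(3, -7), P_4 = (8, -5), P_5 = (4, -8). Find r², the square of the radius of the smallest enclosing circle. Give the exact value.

The minimum enclosing circle of a finite set is fixed by two of the points (as a diameter) or three (as a circumcircle).
The minimum enclosing circle is determined by three boundary points: P_2, P_4, P_5.
Their circumcentre is (3.75, -3.5) with r² = 20.3125.
The farthest remaining point P_3 is at distance² 12.8125 ≤ 20.3125.

20.3125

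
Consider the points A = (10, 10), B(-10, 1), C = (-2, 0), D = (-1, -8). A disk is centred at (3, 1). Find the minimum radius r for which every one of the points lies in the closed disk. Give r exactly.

13

The required radius is the distance from (3, 1) to the farthest point.
Squared distances: 130, 169, 26, 97.
Maximum is 169, attained at B.
r = √169 = 13.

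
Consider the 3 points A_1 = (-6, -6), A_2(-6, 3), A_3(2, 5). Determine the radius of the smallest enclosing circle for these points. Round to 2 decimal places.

Side lengths²: A_1A_2² = 81, A_1A_3² = 185, A_2A_3² = 68.
Since A_1A_3² = 185 ≥ 81 + 68 = 149, the angle opposite A_1A_3 is not acute, so the smallest enclosing circle has A_1A_3 as diameter.
Centre = midpoint of A_1A_3 = (-2, -0.5), r² = 185/4 = 46.25.
r = √(46.25) ≈ 6.80.

6.80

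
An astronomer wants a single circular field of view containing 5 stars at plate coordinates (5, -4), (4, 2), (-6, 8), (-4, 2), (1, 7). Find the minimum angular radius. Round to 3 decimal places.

8.139

The farthest pair is (5, -4)–(-6, 8) with squared distance 265. The circle on this segment as diameter has centre (-0.5, 2) and r² = 265/4 = 66.25.
Check (4, 2): distance² to centre = 20.25 ≤ 66.25, so it lies inside.
All remaining points lie in this disk, and no smaller disk contains both endpoints, so this is the minimum enclosing circle.
r = √(66.25) ≈ 8.139.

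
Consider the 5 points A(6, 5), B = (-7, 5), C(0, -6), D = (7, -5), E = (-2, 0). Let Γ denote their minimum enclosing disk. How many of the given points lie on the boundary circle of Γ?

By Welzl's lemma the MEC is supported by two points (diametrically opposite) or three points (on a circumcircle).
The farthest pair is B–D with squared distance 296. The circle on this segment as diameter has centre (0, 0) and r² = 296/4 = 74.
Check A: distance² to centre = 61 ≤ 74, so it lies inside.
All remaining points lie in this disk, and no smaller disk contains both endpoints, so this is the minimum enclosing circle.
The points at distance exactly r from the centre are B, D — 2 points.

2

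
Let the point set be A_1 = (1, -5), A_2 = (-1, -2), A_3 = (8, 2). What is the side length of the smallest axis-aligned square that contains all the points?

9

The bounding box has width 9 and height 7.
An axis-aligned square enclosing the set must have side ≥ max(width, height).
So the minimum side is max(9, 7) = 9.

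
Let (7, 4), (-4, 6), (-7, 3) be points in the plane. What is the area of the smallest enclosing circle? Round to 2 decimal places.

Call the three points A, B, C in the order given.
Side lengths²: AB² = 125, AC² = 197, BC² = 18.
Since AC² = 197 ≥ 125 + 18 = 143, the angle opposite AC is not acute, so the smallest enclosing circle has AC as diameter.
Centre = midpoint of AC = (0, 3.5), r² = 197/4 = 49.25.
Area = π·r² = π·49.25 ≈ 154.72.

154.72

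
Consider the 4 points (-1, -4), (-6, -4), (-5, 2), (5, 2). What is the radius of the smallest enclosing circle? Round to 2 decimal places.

6.26

By Welzl's lemma the MEC is supported by two points (diametrically opposite) or three points (on a circumcircle).
The farthest pair is (-6, -4)–(5, 2) with squared distance 157. The circle on this segment as diameter has centre (-0.5, -1) and r² = 157/4 = 39.25.
Check (-1, -4): distance² to centre = 9.25 ≤ 39.25, so it lies inside.
All remaining points lie in this disk, and no smaller disk contains both endpoints, so this is the minimum enclosing circle.
r = √(39.25) ≈ 6.26.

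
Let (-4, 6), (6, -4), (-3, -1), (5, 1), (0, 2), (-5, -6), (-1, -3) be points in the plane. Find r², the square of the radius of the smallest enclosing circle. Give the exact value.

18125/338

The minimum enclosing circle is determined by three boundary points: (-4, 6), (6, -4), (-5, -6).
Their circumcentre is (-9/26, -9/26) with r² = 18125/338.
The farthest remaining point (5, 1) is at distance² 10273/338 ≤ 18125/338.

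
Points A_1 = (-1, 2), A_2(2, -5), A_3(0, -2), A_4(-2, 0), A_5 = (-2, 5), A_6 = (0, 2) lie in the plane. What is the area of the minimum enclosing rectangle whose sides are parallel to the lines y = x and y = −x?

42

In coordinates u = x + y, v = x − y the rectangle is axis-aligned; the map (x,y)→(u,v) scales areas by 2.
u-values: 1, -3, -2, -2, 3, 2; range = 3 − (-3) = 6.
v-values: -3, 7, 2, -2, -7, -2; range = 7 − (-7) = 14.
Area = (6 × 14) / 2 = 42.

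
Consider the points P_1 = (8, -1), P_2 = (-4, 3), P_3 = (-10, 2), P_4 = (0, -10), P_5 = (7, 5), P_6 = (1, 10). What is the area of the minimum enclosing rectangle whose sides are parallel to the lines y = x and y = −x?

242

In coordinates u = x + y, v = x − y the rectangle is axis-aligned; the map (x,y)→(u,v) scales areas by 2.
u-values: 7, -1, -8, -10, 12, 11; range = 12 − (-10) = 22.
v-values: 9, -7, -12, 10, 2, -9; range = 10 − (-12) = 22.
Area = (22 × 22) / 2 = 242.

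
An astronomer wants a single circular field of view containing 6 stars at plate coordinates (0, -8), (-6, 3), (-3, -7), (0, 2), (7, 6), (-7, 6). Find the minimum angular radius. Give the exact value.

The minimum enclosing circle is determined by three boundary points: (0, -8), (7, 6), (-7, 6).
Their circumcentre is (0, 0.75) with r² = 76.5625.
The farthest remaining point (-3, -7) is at distance² 69.0625 ≤ 76.5625.
r = √(76.5625) = 8.75.

8.75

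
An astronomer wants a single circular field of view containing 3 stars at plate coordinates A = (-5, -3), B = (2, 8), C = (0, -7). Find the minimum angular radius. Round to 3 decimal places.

Side lengths²: AB² = 170, AC² = 41, BC² = 229.
Since BC² = 229 ≥ 170 + 41 = 211, the angle opposite BC is not acute, so the smallest enclosing circle has BC as diameter.
Centre = midpoint of BC = (1, 0.5), r² = 229/4 = 57.25.
r = √(57.25) ≈ 7.566.

7.566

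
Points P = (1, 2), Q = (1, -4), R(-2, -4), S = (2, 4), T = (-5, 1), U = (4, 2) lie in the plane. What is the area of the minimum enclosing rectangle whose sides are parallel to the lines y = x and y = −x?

In coordinates u = x + y, v = x − y the rectangle is axis-aligned; the map (x,y)→(u,v) scales areas by 2.
u-values: 3, -3, -6, 6, -4, 6; range = 6 − (-6) = 12.
v-values: -1, 5, 2, -2, -6, 2; range = 5 − (-6) = 11.
Area = (12 × 11) / 2 = 66.

66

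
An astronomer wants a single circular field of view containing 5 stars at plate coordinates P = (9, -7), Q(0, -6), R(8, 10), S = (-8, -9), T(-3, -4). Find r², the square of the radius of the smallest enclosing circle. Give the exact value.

The farthest pair is R–S with squared distance 617. The circle on this segment as diameter has centre (0, 0.5) and r² = 617/4 = 154.25.
Check P: distance² to centre = 137.25 ≤ 154.25, so it lies inside.
All remaining points lie in this disk, and no smaller disk contains both endpoints, so this is the minimum enclosing circle.

154.25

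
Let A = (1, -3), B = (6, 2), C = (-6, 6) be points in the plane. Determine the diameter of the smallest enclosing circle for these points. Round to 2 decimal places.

12.75

Side lengths²: AB² = 50, AC² = 130, BC² = 160.
Since BC² = 160 < 130 + 50 = 180, the triangle is acute, so the smallest enclosing circle is the circumcircle.
Circumcentre = (-0.25, 3.25), r² = 40.625.
Diameter = 2r = 2√(40.625) ≈ 12.75.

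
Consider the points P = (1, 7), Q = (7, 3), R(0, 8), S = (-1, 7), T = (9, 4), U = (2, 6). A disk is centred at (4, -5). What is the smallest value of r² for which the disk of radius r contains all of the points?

The required radius is the distance from (4, -5) to the farthest point.
Squared distances: 153, 73, 185, 169, 106, 125.
Maximum is 185, attained at R.

185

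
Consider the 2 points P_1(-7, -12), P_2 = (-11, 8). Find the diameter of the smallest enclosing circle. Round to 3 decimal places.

20.396

The smallest circle enclosing two points has them as diameter endpoints.
Centre = midpoint = (-9, -2); r² = |P_1P_2|²/4 = 416/4 = 104.
Diameter = 2r = 2√104 ≈ 20.396.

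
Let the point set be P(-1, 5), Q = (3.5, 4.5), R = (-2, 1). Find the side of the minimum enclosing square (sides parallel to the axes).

5.5

The bounding box has width 5.5 and height 4.
An axis-aligned square enclosing the set must have side ≥ max(width, height).
So the minimum side is max(5.5, 4) = 5.5.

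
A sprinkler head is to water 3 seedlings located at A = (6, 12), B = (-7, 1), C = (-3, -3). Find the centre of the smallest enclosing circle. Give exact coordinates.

(0.875, 4.875)

Side lengths²: AB² = 290, AC² = 306, BC² = 32.
Since AC² = 306 < 290 + 32 = 322, the triangle is acute, so the smallest enclosing circle is the circumcircle.
Circumcentre = (0.875, 4.875), r² = 77.03125.
Centre = (0.875, 4.875).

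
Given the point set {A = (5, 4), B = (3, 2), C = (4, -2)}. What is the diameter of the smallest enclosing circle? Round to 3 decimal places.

6.083

Side lengths²: AB² = 8, AC² = 37, BC² = 17.
Since AC² = 37 ≥ 17 + 8 = 25, the angle opposite AC is not acute, so the smallest enclosing circle has AC as diameter.
Centre = midpoint of AC = (4.5, 1), r² = 37/4 = 9.25.
Diameter = 2r = 2√(9.25) ≈ 6.083.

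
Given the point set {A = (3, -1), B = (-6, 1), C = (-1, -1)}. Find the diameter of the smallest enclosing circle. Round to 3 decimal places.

Side lengths²: AB² = 85, AC² = 16, BC² = 29.
Since AB² = 85 ≥ 29 + 16 = 45, the angle opposite AB is not acute, so the smallest enclosing circle has AB as diameter.
Centre = midpoint of AB = (-1.5, 0), r² = 85/4 = 21.25.
Diameter = 2r = 2√(21.25) ≈ 9.220.

9.220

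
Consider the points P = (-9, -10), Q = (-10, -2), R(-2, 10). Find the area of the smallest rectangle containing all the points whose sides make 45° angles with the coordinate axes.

175.5

In coordinates u = x + y, v = x − y the rectangle is axis-aligned; the map (x,y)→(u,v) scales areas by 2.
u-values: -19, -12, 8; range = 8 − (-19) = 27.
v-values: 1, -8, -12; range = 1 − (-12) = 13.
Area = (27 × 13) / 2 = 175.5.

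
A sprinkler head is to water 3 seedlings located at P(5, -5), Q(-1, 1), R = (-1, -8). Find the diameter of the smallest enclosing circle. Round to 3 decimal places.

Side lengths²: PQ² = 72, PR² = 45, QR² = 81.
Since QR² = 81 < 72 + 45 = 117, the triangle is acute, so the smallest enclosing circle is the circumcircle.
Circumcentre = (0.5, -3.5), r² = 22.5.
Diameter = 2r = 2√(22.5) ≈ 9.487.

9.487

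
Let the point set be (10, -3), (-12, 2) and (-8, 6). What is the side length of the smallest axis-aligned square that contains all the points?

22

The bounding box has width 22 and height 9.
An axis-aligned square enclosing the set must have side ≥ max(width, height).
So the minimum side is max(22, 9) = 22.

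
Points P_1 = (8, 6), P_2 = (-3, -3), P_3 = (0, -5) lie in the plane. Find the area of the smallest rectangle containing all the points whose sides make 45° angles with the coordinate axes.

50

In coordinates u = x + y, v = x − y the rectangle is axis-aligned; the map (x,y)→(u,v) scales areas by 2.
u-values: 14, -6, -5; range = 14 − (-6) = 20.
v-values: 2, 0, 5; range = 5 − 0 = 5.
Area = (20 × 5) / 2 = 50.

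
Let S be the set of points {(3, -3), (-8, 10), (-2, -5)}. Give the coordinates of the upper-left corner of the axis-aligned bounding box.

(-8, 10)

x-range [-8, 3], y-range [-5, 10].
The upper-left corner is (-8, 10).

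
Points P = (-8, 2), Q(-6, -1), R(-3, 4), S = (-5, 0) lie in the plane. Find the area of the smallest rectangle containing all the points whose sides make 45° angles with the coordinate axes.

In coordinates u = x + y, v = x − y the rectangle is axis-aligned; the map (x,y)→(u,v) scales areas by 2.
u-values: -6, -7, 1, -5; range = 1 − (-7) = 8.
v-values: -10, -5, -7, -5; range = -5 − (-10) = 5.
Area = (8 × 5) / 2 = 20.

20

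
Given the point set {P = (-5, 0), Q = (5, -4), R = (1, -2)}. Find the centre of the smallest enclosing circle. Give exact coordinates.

(0, -2)

Side lengths²: PQ² = 116, PR² = 40, QR² = 20.
Since PQ² = 116 ≥ 40 + 20 = 60, the angle opposite PQ is not acute, so the smallest enclosing circle has PQ as diameter.
Centre = midpoint of PQ = (0, -2), r² = 116/4 = 29.
Centre = (0, -2).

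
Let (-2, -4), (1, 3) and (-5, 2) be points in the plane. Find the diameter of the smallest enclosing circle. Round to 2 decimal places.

7.97

Call the three points A, B, C in the order given.
Side lengths²: AB² = 58, AC² = 45, BC² = 37.
Since AB² = 58 < 45 + 37 = 82, the triangle is acute, so the smallest enclosing circle is the circumcircle.
Circumcentre = (-41/26, -1/26), r² = 5365/338.
Diameter = 2r = 2√(5365/338) ≈ 7.97.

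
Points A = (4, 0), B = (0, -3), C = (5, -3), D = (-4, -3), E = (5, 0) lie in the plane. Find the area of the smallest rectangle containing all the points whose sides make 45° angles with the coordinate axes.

54

In coordinates u = x + y, v = x − y the rectangle is axis-aligned; the map (x,y)→(u,v) scales areas by 2.
u-values: 4, -3, 2, -7, 5; range = 5 − (-7) = 12.
v-values: 4, 3, 8, -1, 5; range = 8 − (-1) = 9.
Area = (12 × 9) / 2 = 54.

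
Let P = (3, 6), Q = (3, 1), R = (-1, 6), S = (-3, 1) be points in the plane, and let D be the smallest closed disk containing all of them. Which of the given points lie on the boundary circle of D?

P, Q, S

A smallest enclosing disk is always determined by at most three of the input points on its boundary.
The farthest pair is P–S with squared distance 61. The circle on this segment as diameter has centre (0, 3.5) and r² = 61/4 = 15.25.
Check Q: distance² to centre = 15.25 ≤ 15.25, so it lies inside.
All remaining points lie in this disk, and no smaller disk contains both endpoints, so this is the minimum enclosing circle.
The points at distance exactly r from the centre are P, Q, S — 3 points.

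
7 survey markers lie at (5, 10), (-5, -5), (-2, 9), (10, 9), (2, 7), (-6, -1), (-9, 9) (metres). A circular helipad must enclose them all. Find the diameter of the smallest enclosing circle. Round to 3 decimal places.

A smallest enclosing disk is always determined by at most three of the input points on its boundary.
The minimum enclosing circle is determined by three boundary points: (-5, -5), (10, 9), (-9, 9).
Their circumcentre is (0.5, 29/7) with r² = 22313/196.
The farthest remaining point (-6, -1) is at distance² 13465/196 ≤ 22313/196.
Diameter = 2r = 2√(22313/196) ≈ 21.339.

21.339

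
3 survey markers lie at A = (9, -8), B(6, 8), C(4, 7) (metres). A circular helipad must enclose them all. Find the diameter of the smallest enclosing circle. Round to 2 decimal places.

16.28

Side lengths²: AB² = 265, AC² = 250, BC² = 5.
Since AB² = 265 ≥ 250 + 5 = 255, the angle opposite AB is not acute, so the smallest enclosing circle has AB as diameter.
Centre = midpoint of AB = (7.5, 0), r² = 265/4 = 66.25.
Diameter = 2r = 2√(66.25) ≈ 16.28.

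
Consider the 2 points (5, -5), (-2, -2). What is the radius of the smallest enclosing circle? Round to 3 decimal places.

3.808

The smallest circle enclosing two points has them as diameter endpoints.
Centre = midpoint = (1.5, -3.5); r² = |(5, -5)−(-2, -2)|²/4 = 58/4 = 14.5.
r = √(14.5) ≈ 3.808.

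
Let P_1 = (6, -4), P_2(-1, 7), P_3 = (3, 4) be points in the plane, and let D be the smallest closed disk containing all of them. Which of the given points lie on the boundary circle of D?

P_1, P_2

Side lengths²: P_1P_2² = 170, P_1P_3² = 73, P_2P_3² = 25.
Since P_1P_2² = 170 ≥ 73 + 25 = 98, the angle opposite P_1P_2 is not acute, so the smallest enclosing circle has P_1P_2 as diameter.
Centre = midpoint of P_1P_2 = (2.5, 1.5), r² = 170/4 = 42.5.
The points at distance exactly r from the centre are P_1, P_2 — 2 points.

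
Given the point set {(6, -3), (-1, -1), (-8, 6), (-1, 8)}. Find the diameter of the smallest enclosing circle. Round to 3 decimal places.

The minimum enclosing circle of a finite set is fixed by two of the points (as a diameter) or three (as a circumcircle).
The farthest pair is (6, -3)–(-8, 6) with squared distance 277. The circle on this segment as diameter has centre (-1, 1.5) and r² = 277/4 = 69.25.
Check (-1, -1): distance² to centre = 6.25 ≤ 69.25, so it lies inside.
All remaining points lie in this disk, and no smaller disk contains both endpoints, so this is the minimum enclosing circle.
Diameter = 2r = 2√(69.25) ≈ 16.643.

16.643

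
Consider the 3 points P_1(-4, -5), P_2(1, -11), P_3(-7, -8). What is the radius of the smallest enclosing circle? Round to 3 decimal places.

4.290

Side lengths²: P_1P_2² = 61, P_1P_3² = 18, P_2P_3² = 73.
Since P_2P_3² = 73 < 61 + 18 = 79, the triangle is acute, so the smallest enclosing circle is the circumcircle.
Circumcentre = (-63/22, -201/22), r² = 4453/242.
r = √(4453/242) ≈ 4.290.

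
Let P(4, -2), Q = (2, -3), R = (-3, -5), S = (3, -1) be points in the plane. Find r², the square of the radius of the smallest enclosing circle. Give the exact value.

14.5

A smallest enclosing disk is always determined by at most three of the input points on its boundary.
The farthest pair is P–R with squared distance 58. The circle on this segment as diameter has centre (0.5, -3.5) and r² = 58/4 = 14.5.
Check Q: distance² to centre = 2.5 ≤ 14.5, so it lies inside.
All remaining points lie in this disk, and no smaller disk contains both endpoints, so this is the minimum enclosing circle.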